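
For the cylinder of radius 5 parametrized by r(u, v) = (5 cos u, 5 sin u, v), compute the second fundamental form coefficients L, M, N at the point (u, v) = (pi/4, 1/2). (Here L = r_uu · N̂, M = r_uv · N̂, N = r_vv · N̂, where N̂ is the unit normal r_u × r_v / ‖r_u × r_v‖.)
L = -5;  M = 0;  N = 0

Compute the unit normal N̂(u, v) = (cos(u), sin(u), 0), and the second partials r_uu, r_uv, r_vv. Take dot products:
  L(u, v) = r_uu · N̂ = -5,
  M(u, v) = r_uv · N̂ = 0,
  N(u, v) = r_vv · N̂ = 0.
Evaluating at (u, v) = (pi/4, 1/2):
  L = -5, M = 0, N = 0.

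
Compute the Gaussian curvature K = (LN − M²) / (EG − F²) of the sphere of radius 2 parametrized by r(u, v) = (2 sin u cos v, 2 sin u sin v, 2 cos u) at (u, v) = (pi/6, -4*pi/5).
K = 1/4

Coefficients of the first fundamental form: E = 4, F = 0, G = 4*sin(u)^2.
Coefficients of the second fundamental form: L = -2*sin(u)/Abs(sin(u)), M = 0, N = -2*sin(u)^3/Abs(sin(u)).
Assemble K = (LN − M²)/(EG − F²) = 1/4. At (u, v) = (pi/6, -4*pi/5): K = 1/4.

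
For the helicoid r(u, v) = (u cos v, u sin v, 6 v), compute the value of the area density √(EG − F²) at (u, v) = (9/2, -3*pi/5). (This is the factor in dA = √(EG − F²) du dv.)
√(EG − F²)|_{(9/2, -3*pi/5)} = 15/2

E = 1, F = 0, G = u^2 + 36, so EG − F² = u^2 + 36. Taking the positive square root: √(EG − F²) = sqrt(u^2 + 36). At (u, v) = (9/2, -3*pi/5): 15/2.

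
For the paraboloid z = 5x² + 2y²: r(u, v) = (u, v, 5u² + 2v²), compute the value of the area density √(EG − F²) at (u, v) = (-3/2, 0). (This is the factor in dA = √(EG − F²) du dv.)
√(EG − F²)|_{(-3/2, 0)} = sqrt(226)

E = 100*u^2 + 1, F = 40*u*v, G = 16*v^2 + 1, so EG − F² = 100*u^2 + 16*v^2 + 1. Taking the positive square root: √(EG − F²) = sqrt(100*u^2 + 16*v^2 + 1). At (u, v) = (-3/2, 0): sqrt(226).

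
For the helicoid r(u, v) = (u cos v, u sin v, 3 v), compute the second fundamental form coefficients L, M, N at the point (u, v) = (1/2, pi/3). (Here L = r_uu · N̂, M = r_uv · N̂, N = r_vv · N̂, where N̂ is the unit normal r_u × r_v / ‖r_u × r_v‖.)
L = 0;  M = -6*sqrt(37)/37;  N = 0

Compute the unit normal N̂(u, v) = (3*sin(v)/sqrt(u^2 + 9), -3*cos(v)/sqrt(u^2 + 9), u/sqrt(u^2 + 9)), and the second partials r_uu, r_uv, r_vv. Take dot products:
  L(u, v) = r_uu · N̂ = 0,
  M(u, v) = r_uv · N̂ = -3/sqrt(u^2 + 9),
  N(u, v) = r_vv · N̂ = 0.
Evaluating at (u, v) = (1/2, pi/3):
  L = 0, M = -6*sqrt(37)/37, N = 0.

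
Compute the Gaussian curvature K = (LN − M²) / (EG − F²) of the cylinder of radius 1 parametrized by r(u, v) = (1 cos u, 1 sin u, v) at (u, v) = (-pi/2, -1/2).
K = 0

Coefficients of the first fundamental form: E = 1, F = 0, G = 1.
Coefficients of the second fundamental form: L = -1, M = 0, N = 0.
Assemble K = (LN − M²)/(EG − F²) = 0. At (u, v) = (-pi/2, -1/2): K = 0.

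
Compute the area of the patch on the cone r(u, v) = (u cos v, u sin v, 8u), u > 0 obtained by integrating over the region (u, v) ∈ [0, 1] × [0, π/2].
Area = sqrt(65)*pi/4

Area = ∫∫ √(EG − F²) du dv with √(EG − F²) = sqrt(65)*Abs(u). Integrating over [0, 1] × [0, π/2] gives sqrt(65)*pi/4.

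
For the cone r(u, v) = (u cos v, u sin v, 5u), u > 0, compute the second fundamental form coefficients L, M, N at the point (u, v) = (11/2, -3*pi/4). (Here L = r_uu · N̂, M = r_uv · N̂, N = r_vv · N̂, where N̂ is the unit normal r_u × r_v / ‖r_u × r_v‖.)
L = 0;  M = 0;  N = 55*sqrt(26)/52

Compute the unit normal N̂(u, v) = (-5*sqrt(26)*u*cos(v)/(26*Abs(u)), -5*sqrt(26)*u*sin(v)/(26*Abs(u)), sqrt(26)*u/(26*Abs(u))), and the second partials r_uu, r_uv, r_vv. Take dot products:
  L(u, v) = r_uu · N̂ = 0,
  M(u, v) = r_uv · N̂ = 0,
  N(u, v) = r_vv · N̂ = 5*sqrt(26)*u^2/(26*Abs(u)).
Evaluating at (u, v) = (11/2, -3*pi/4):
  L = 0, M = 0, N = 55*sqrt(26)/52.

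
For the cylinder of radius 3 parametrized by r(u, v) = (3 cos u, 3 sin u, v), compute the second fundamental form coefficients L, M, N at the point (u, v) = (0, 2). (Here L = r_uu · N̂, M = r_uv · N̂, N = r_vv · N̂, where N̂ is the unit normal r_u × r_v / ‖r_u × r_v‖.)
L = -3;  M = 0;  N = 0

Compute the unit normal N̂(u, v) = (cos(u), sin(u), 0), and the second partials r_uu, r_uv, r_vv. Take dot products:
  L(u, v) = r_uu · N̂ = -3,
  M(u, v) = r_uv · N̂ = 0,
  N(u, v) = r_vv · N̂ = 0.
Evaluating at (u, v) = (0, 2):
  L = -3, M = 0, N = 0.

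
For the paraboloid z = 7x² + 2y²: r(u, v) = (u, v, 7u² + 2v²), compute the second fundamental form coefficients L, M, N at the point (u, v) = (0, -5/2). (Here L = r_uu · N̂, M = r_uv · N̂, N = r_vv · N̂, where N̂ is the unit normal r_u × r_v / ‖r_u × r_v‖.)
L = 14*sqrt(101)/101;  M = 0;  N = 4*sqrt(101)/101

Compute the unit normal N̂(u, v) = (-14*u/sqrt(196*u^2 + 16*v^2 + 1), -4*v/sqrt(196*u^2 + 16*v^2 + 1), 1/sqrt(196*u^2 + 16*v^2 + 1)), and the second partials r_uu, r_uv, r_vv. Take dot products:
  L(u, v) = r_uu · N̂ = 14/sqrt(196*u^2 + 16*v^2 + 1),
  M(u, v) = r_uv · N̂ = 0,
  N(u, v) = r_vv · N̂ = 4/sqrt(196*u^2 + 16*v^2 + 1).
Evaluating at (u, v) = (0, -5/2):
  L = 14*sqrt(101)/101, M = 0, N = 4*sqrt(101)/101.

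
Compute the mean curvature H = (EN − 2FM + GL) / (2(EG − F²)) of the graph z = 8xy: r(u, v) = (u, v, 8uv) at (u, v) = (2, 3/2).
H = -1536*sqrt(401)/160801

With E = 64*v^2 + 1, F = 64*u*v, G = 64*u^2 + 1, L = 0, M = 8/sqrt(64*u^2 + 64*v^2 + 1), N = 0, assemble
  H = (EN − 2FM + GL) / (2(EG − F²)) = -512*u*v/(64*u^2 + 64*v^2 + 1)^(3/2).
At (u, v) = (2, 3/2): H = -1536*sqrt(401)/160801.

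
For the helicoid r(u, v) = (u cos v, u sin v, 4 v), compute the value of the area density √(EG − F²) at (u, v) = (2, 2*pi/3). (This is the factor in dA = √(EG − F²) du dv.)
√(EG − F²)|_{(2, 2*pi/3)} = 2*sqrt(5)

E = 1, F = 0, G = u^2 + 16, so EG − F² = u^2 + 16. Taking the positive square root: √(EG − F²) = sqrt(u^2 + 16). At (u, v) = (2, 2*pi/3): 2*sqrt(5).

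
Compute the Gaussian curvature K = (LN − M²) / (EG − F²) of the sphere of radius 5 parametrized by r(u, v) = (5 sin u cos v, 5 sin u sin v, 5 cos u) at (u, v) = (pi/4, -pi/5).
K = 1/25

Coefficients of the first fundamental form: E = 25, F = 0, G = 25*sin(u)^2.
Coefficients of the second fundamental form: L = -5*sin(u)/Abs(sin(u)), M = 0, N = -5*sin(u)^3/Abs(sin(u)).
Assemble K = (LN − M²)/(EG − F²) = 1/25. At (u, v) = (pi/4, -pi/5): K = 1/25.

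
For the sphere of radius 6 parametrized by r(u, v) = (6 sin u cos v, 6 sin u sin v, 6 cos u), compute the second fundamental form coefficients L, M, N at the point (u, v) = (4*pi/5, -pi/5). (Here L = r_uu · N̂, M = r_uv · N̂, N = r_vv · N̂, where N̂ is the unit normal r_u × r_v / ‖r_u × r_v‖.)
L = -6;  M = 0;  N = -15/4 + 3*sqrt(5)/4

Compute the unit normal N̂(u, v) = (sin(u)^2*cos(v)/Abs(sin(u)), sin(u)^2*sin(v)/Abs(sin(u)), sin(2*u)/(2*Abs(sin(u)))), and the second partials r_uu, r_uv, r_vv. Take dot products:
  L(u, v) = r_uu · N̂ = -6*sin(u)/Abs(sin(u)),
  M(u, v) = r_uv · N̂ = 0,
  N(u, v) = r_vv · N̂ = -6*sin(u)^3/Abs(sin(u)).
Evaluating at (u, v) = (4*pi/5, -pi/5):
  L = -6, M = 0, N = -15/4 + 3*sqrt(5)/4.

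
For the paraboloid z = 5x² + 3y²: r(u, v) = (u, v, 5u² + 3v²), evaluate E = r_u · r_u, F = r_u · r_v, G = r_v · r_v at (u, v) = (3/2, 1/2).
E = 226;  F = 45;  G = 10

Partials: r_u = (1, 0, 10*u), r_v = (0, 1, 6*v). As functions of (u, v):
  E = r_u · r_u = 100*u^2 + 1,
  F = r_u · r_v = 60*u*v,
  G = r_v · r_v = 36*v^2 + 1.
Evaluating at (u, v) = (3/2, 1/2): E = 226, F = 45, G = 10.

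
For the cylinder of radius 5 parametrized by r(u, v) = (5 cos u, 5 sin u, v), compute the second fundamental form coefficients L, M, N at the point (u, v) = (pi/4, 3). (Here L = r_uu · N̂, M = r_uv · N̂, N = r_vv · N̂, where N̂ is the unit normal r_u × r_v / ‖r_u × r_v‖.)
L = -5;  M = 0;  N = 0

Compute the unit normal N̂(u, v) = (cos(u), sin(u), 0), and the second partials r_uu, r_uv, r_vv. Take dot products:
  L(u, v) = r_uu · N̂ = -5,
  M(u, v) = r_uv · N̂ = 0,
  N(u, v) = r_vv · N̂ = 0.
Evaluating at (u, v) = (pi/4, 3):
  L = -5, M = 0, N = 0.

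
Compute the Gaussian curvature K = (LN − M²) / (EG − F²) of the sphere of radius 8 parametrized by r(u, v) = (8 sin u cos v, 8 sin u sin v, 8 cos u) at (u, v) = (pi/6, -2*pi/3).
K = 1/64

Coefficients of the first fundamental form: E = 64, F = 0, G = 64*sin(u)^2.
Coefficients of the second fundamental form: L = -8*sin(u)/Abs(sin(u)), M = 0, N = -8*sin(u)^3/Abs(sin(u)).
Assemble K = (LN − M²)/(EG − F²) = 1/64. At (u, v) = (pi/6, -2*pi/3): K = 1/64.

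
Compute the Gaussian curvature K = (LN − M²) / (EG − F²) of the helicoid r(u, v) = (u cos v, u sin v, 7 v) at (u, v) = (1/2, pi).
K = -784/38809

Coefficients of the first fundamental form: E = 1, F = 0, G = u^2 + 49.
Coefficients of the second fundamental form: L = 0, M = -7/sqrt(u^2 + 49), N = 0.
Assemble K = (LN − M²)/(EG − F²) = -49/(u^2 + 49)^2. At (u, v) = (1/2, pi): K = -784/38809.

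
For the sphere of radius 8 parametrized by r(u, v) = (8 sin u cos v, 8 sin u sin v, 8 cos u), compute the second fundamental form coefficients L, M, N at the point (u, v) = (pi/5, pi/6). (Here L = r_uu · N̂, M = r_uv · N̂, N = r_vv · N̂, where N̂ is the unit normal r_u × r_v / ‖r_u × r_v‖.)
L = -8;  M = 0;  N = -5 + sqrt(5)

Compute the unit normal N̂(u, v) = (sin(u)^2*cos(v)/Abs(sin(u)), sin(u)^2*sin(v)/Abs(sin(u)), sin(2*u)/(2*Abs(sin(u)))), and the second partials r_uu, r_uv, r_vv. Take dot products:
  L(u, v) = r_uu · N̂ = -8*sin(u)/Abs(sin(u)),
  M(u, v) = r_uv · N̂ = 0,
  N(u, v) = r_vv · N̂ = -8*sin(u)^3/Abs(sin(u)).
Evaluating at (u, v) = (pi/5, pi/6):
  L = -8, M = 0, N = -5 + sqrt(5).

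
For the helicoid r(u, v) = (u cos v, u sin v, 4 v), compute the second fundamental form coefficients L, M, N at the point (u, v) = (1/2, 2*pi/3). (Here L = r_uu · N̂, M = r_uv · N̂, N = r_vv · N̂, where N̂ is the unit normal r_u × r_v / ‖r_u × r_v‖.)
L = 0;  M = -8*sqrt(65)/65;  N = 0

Compute the unit normal N̂(u, v) = (4*sin(v)/sqrt(u^2 + 16), -4*cos(v)/sqrt(u^2 + 16), u/sqrt(u^2 + 16)), and the second partials r_uu, r_uv, r_vv. Take dot products:
  L(u, v) = r_uu · N̂ = 0,
  M(u, v) = r_uv · N̂ = -4/sqrt(u^2 + 16),
  N(u, v) = r_vv · N̂ = 0.
Evaluating at (u, v) = (1/2, 2*pi/3):
  L = 0, M = -8*sqrt(65)/65, N = 0.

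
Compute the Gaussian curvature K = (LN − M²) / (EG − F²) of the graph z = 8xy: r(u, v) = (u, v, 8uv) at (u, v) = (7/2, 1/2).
K = -64/641601

Coefficients of the first fundamental form: E = 64*v^2 + 1, F = 64*u*v, G = 64*u^2 + 1.
Coefficients of the second fundamental form: L = 0, M = 8/sqrt(64*u^2 + 64*v^2 + 1), N = 0.
Assemble K = (LN − M²)/(EG − F²) = -64/(4096*u^4 + 8192*u^2*v^2 + 128*u^2 + 4096*v^4 + 128*v^2 + 1). At (u, v) = (7/2, 1/2): K = -64/641601.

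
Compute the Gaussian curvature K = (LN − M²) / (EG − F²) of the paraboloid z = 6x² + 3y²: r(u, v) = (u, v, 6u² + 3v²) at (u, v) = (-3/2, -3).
K = 72/421201

Coefficients of the first fundamental form: E = 144*u^2 + 1, F = 72*u*v, G = 36*v^2 + 1.
Coefficients of the second fundamental form: L = 12/sqrt(144*u^2 + 36*v^2 + 1), M = 0, N = 6/sqrt(144*u^2 + 36*v^2 + 1).
Assemble K = (LN − M²)/(EG − F²) = 72/(20736*u^4 + 10368*u^2*v^2 + 288*u^2 + 1296*v^4 + 72*v^2 + 1). At (u, v) = (-3/2, -3): K = 72/421201.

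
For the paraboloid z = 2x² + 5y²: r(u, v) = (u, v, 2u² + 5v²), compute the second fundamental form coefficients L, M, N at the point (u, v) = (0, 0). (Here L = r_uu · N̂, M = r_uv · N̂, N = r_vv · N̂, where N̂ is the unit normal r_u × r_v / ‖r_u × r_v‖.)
L = 4;  M = 0;  N = 10

Compute the unit normal N̂(u, v) = (-4*u/sqrt(16*u^2 + 100*v^2 + 1), -10*v/sqrt(16*u^2 + 100*v^2 + 1), 1/sqrt(16*u^2 + 100*v^2 + 1)), and the second partials r_uu, r_uv, r_vv. Take dot products:
  L(u, v) = r_uu · N̂ = 4/sqrt(16*u^2 + 100*v^2 + 1),
  M(u, v) = r_uv · N̂ = 0,
  N(u, v) = r_vv · N̂ = 10/sqrt(16*u^2 + 100*v^2 + 1).
Evaluating at (u, v) = (0, 0):
  L = 4, M = 0, N = 10.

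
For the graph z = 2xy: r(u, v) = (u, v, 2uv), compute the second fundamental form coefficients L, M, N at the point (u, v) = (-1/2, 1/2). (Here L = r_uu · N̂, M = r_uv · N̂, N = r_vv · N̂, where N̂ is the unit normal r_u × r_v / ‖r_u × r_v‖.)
L = 0;  M = 2*sqrt(3)/3;  N = 0

Compute the unit normal N̂(u, v) = (-2*v/sqrt(4*u^2 + 4*v^2 + 1), -2*u/sqrt(4*u^2 + 4*v^2 + 1), 1/sqrt(4*u^2 + 4*v^2 + 1)), and the second partials r_uu, r_uv, r_vv. Take dot products:
  L(u, v) = r_uu · N̂ = 0,
  M(u, v) = r_uv · N̂ = 2/sqrt(4*u^2 + 4*v^2 + 1),
  N(u, v) = r_vv · N̂ = 0.
Evaluating at (u, v) = (-1/2, 1/2):
  L = 0, M = 2*sqrt(3)/3, N = 0.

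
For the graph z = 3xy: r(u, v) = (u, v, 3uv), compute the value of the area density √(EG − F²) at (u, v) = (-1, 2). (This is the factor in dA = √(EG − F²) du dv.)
√(EG − F²)|_{(-1, 2)} = sqrt(46)

E = 9*v^2 + 1, F = 9*u*v, G = 9*u^2 + 1, so EG − F² = 9*u^2 + 9*v^2 + 1. Taking the positive square root: √(EG − F²) = sqrt(9*u^2 + 9*v^2 + 1). At (u, v) = (-1, 2): sqrt(46).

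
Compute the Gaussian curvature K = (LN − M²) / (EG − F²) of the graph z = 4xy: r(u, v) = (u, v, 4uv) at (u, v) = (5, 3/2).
K = -16/190969

Coefficients of the first fundamental form: E = 16*v^2 + 1, F = 16*u*v, G = 16*u^2 + 1.
Coefficients of the second fundamental form: L = 0, M = 4/sqrt(16*u^2 + 16*v^2 + 1), N = 0.
Assemble K = (LN − M²)/(EG − F²) = -16/(256*u^4 + 512*u^2*v^2 + 32*u^2 + 256*v^4 + 32*v^2 + 1). At (u, v) = (5, 3/2): K = -16/190969.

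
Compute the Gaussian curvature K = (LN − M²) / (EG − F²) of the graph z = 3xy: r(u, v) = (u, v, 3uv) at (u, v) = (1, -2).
K = -9/2116

Coefficients of the first fundamental form: E = 9*v^2 + 1, F = 9*u*v, G = 9*u^2 + 1.
Coefficients of the second fundamental form: L = 0, M = 3/sqrt(9*u^2 + 9*v^2 + 1), N = 0.
Assemble K = (LN − M²)/(EG − F²) = -9/(81*u^4 + 162*u^2*v^2 + 18*u^2 + 81*v^4 + 18*v^2 + 1). At (u, v) = (1, -2): K = -9/2116.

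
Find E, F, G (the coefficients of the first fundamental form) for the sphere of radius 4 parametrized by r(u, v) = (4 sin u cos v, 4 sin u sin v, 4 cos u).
E = 16;  F = 0;  G = 16*sin(u)^2

Compute partials: r_u = (4*cos(u)*cos(v), 4*sin(v)*cos(u), -4*sin(u)), r_v = (-4*sin(u)*sin(v), 4*sin(u)*cos(v), 0). Then
  E = r_u · r_u = 16,
  F = r_u · r_v = 0,
  G = r_v · r_v = 16*sin(u)^2.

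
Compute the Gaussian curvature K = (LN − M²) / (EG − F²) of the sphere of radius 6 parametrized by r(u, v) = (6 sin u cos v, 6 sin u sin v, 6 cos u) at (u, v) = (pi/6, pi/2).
K = 1/36

Coefficients of the first fundamental form: E = 36, F = 0, G = 36*sin(u)^2.
Coefficients of the second fundamental form: L = -6*sin(u)/Abs(sin(u)), M = 0, N = -6*sin(u)^3/Abs(sin(u)).
Assemble K = (LN − M²)/(EG − F²) = 1/36. At (u, v) = (pi/6, pi/2): K = 1/36.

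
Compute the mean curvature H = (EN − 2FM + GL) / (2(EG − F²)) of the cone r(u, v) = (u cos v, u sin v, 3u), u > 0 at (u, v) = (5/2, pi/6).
H = 3*sqrt(10)/50

With E = 10, F = 0, G = u^2, L = 0, M = 0, N = 3*sqrt(10)*u^2/(10*Abs(u)), assemble
  H = (EN − 2FM + GL) / (2(EG − F²)) = 3*sqrt(10)/(20*Abs(u)).
At (u, v) = (5/2, pi/6): H = 3*sqrt(10)/50.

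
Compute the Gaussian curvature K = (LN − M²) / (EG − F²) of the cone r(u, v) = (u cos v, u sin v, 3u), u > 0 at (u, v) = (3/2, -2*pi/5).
K = 0

Coefficients of the first fundamental form: E = 10, F = 0, G = u^2.
Coefficients of the second fundamental form: L = 0, M = 0, N = 3*sqrt(10)*u^2/(10*Abs(u)).
Assemble K = (LN − M²)/(EG − F²) = 0. At (u, v) = (3/2, -2*pi/5): K = 0.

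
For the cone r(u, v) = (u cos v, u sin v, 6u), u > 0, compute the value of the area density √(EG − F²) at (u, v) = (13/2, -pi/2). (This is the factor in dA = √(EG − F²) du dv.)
√(EG − F²)|_{(13/2, -pi/2)} = 13*sqrt(37)/2

E = 37, F = 0, G = u^2, so EG − F² = 37*u^2. Taking the positive square root: √(EG − F²) = sqrt(37)*Abs(u). At (u, v) = (13/2, -pi/2): 13*sqrt(37)/2.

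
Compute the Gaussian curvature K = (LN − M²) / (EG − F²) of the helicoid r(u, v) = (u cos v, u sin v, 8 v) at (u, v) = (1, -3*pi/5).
K = -64/4225

Coefficients of the first fundamental form: E = 1, F = 0, G = u^2 + 64.
Coefficients of the second fundamental form: L = 0, M = -8/sqrt(u^2 + 64), N = 0.
Assemble K = (LN − M²)/(EG − F²) = -64/(u^2 + 64)^2. At (u, v) = (1, -3*pi/5): K = -64/4225.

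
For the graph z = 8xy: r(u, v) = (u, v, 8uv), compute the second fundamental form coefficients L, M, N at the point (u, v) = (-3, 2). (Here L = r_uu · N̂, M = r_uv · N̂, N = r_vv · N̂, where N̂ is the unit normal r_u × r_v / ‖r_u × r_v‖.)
L = 0;  M = 8*sqrt(17)/119;  N = 0

Compute the unit normal N̂(u, v) = (-8*v/sqrt(64*u^2 + 64*v^2 + 1), -8*u/sqrt(64*u^2 + 64*v^2 + 1), 1/sqrt(64*u^2 + 64*v^2 + 1)), and the second partials r_uu, r_uv, r_vv. Take dot products:
  L(u, v) = r_uu · N̂ = 0,
  M(u, v) = r_uv · N̂ = 8/sqrt(64*u^2 + 64*v^2 + 1),
  N(u, v) = r_vv · N̂ = 0.
Evaluating at (u, v) = (-3, 2):
  L = 0, M = 8*sqrt(17)/119, N = 0.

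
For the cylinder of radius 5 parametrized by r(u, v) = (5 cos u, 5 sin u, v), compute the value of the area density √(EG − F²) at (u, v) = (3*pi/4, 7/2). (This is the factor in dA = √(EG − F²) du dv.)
√(EG − F²)|_{(3*pi/4, 7/2)} = 5

E = 25, F = 0, G = 1, so EG − F² = 25. Taking the positive square root: √(EG − F²) = 5. At (u, v) = (3*pi/4, 7/2): 5.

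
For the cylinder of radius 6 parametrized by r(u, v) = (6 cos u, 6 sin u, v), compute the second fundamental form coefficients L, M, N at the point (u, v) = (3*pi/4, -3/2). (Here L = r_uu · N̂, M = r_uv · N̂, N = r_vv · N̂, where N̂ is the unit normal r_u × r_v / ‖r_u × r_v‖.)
L = -6;  M = 0;  N = 0

Compute the unit normal N̂(u, v) = (cos(u), sin(u), 0), and the second partials r_uu, r_uv, r_vv. Take dot products:
  L(u, v) = r_uu · N̂ = -6,
  M(u, v) = r_uv · N̂ = 0,
  N(u, v) = r_vv · N̂ = 0.
Evaluating at (u, v) = (3*pi/4, -3/2):
  L = -6, M = 0, N = 0.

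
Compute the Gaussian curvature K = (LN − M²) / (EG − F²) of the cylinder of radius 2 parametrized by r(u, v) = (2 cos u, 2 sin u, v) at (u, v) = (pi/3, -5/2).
K = 0

Coefficients of the first fundamental form: E = 4, F = 0, G = 1.
Coefficients of the second fundamental form: L = -2, M = 0, N = 0.
Assemble K = (LN − M²)/(EG − F²) = 0. At (u, v) = (pi/3, -5/2): K = 0.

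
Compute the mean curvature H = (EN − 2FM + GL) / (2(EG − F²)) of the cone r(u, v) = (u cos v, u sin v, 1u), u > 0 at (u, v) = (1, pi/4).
H = sqrt(2)/4

With E = 2, F = 0, G = u^2, L = 0, M = 0, N = sqrt(2)*u^2/(2*Abs(u)), assemble
  H = (EN − 2FM + GL) / (2(EG − F²)) = sqrt(2)/(4*Abs(u)).
At (u, v) = (1, pi/4): H = sqrt(2)/4.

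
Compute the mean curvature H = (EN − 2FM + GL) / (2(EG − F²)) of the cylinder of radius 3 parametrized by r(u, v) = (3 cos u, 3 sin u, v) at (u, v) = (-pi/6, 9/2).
H = -1/6

With E = 9, F = 0, G = 1, L = -3, M = 0, N = 0, assemble
  H = (EN − 2FM + GL) / (2(EG − F²)) = -1/6.
At (u, v) = (-pi/6, 9/2): H = -1/6.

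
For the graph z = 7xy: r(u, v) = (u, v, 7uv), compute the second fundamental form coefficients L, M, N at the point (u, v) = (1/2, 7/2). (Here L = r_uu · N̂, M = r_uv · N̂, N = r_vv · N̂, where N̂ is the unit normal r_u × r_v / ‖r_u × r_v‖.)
L = 0;  M = 7*sqrt(2454)/1227;  N = 0

Compute the unit normal N̂(u, v) = (-7*v/sqrt(49*u^2 + 49*v^2 + 1), -7*u/sqrt(49*u^2 + 49*v^2 + 1), 1/sqrt(49*u^2 + 49*v^2 + 1)), and the second partials r_uu, r_uv, r_vv. Take dot products:
  L(u, v) = r_uu · N̂ = 0,
  M(u, v) = r_uv · N̂ = 7/sqrt(49*u^2 + 49*v^2 + 1),
  N(u, v) = r_vv · N̂ = 0.
Evaluating at (u, v) = (1/2, 7/2):
  L = 0, M = 7*sqrt(2454)/1227, N = 0.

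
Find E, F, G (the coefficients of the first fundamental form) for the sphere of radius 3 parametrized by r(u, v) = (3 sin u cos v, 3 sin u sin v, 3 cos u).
E = 9;  F = 0;  G = 9*sin(u)^2

Compute partials: r_u = (3*cos(u)*cos(v), 3*sin(v)*cos(u), -3*sin(u)), r_v = (-3*sin(u)*sin(v), 3*sin(u)*cos(v), 0). Then
  E = r_u · r_u = 9,
  F = r_u · r_v = 0,
  G = r_v · r_v = 9*sin(u)^2.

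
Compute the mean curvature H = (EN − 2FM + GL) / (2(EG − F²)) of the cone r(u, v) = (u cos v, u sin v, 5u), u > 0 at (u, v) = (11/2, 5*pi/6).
H = 5*sqrt(26)/286

With E = 26, F = 0, G = u^2, L = 0, M = 0, N = 5*sqrt(26)*u^2/(26*Abs(u)), assemble
  H = (EN − 2FM + GL) / (2(EG − F²)) = 5*sqrt(26)/(52*Abs(u)).
At (u, v) = (11/2, 5*pi/6): H = 5*sqrt(26)/286.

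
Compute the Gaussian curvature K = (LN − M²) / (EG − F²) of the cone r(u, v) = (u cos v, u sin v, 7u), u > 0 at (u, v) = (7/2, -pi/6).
K = 0

Coefficients of the first fundamental form: E = 50, F = 0, G = u^2.
Coefficients of the second fundamental form: L = 0, M = 0, N = 7*sqrt(2)*u^2/(10*Abs(u)).
Assemble K = (LN − M²)/(EG − F²) = 0. At (u, v) = (7/2, -pi/6): K = 0.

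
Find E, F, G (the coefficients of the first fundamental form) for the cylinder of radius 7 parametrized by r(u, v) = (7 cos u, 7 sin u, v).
E = 49;  F = 0;  G = 1

Compute partials: r_u = (-7*sin(u), 7*cos(u), 0), r_v = (0, 0, 1). Then
  E = r_u · r_u = 49,
  F = r_u · r_v = 0,
  G = r_v · r_v = 1.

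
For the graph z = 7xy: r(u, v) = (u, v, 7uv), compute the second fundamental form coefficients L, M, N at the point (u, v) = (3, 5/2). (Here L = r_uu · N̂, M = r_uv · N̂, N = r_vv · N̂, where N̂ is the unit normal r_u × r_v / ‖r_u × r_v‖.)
L = 0;  M = 14*sqrt(2993)/2993;  N = 0

Compute the unit normal N̂(u, v) = (-7*v/sqrt(49*u^2 + 49*v^2 + 1), -7*u/sqrt(49*u^2 + 49*v^2 + 1), 1/sqrt(49*u^2 + 49*v^2 + 1)), and the second partials r_uu, r_uv, r_vv. Take dot products:
  L(u, v) = r_uu · N̂ = 0,
  M(u, v) = r_uv · N̂ = 7/sqrt(49*u^2 + 49*v^2 + 1),
  N(u, v) = r_vv · N̂ = 0.
Evaluating at (u, v) = (3, 5/2):
  L = 0, M = 14*sqrt(2993)/2993, N = 0.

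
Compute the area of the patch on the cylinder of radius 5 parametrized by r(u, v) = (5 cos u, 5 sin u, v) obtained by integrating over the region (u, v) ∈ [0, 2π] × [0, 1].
Area = 10*pi

Area = ∫∫ √(EG − F²) du dv with √(EG − F²) = 5. Integrating over [0, 2π] × [0, 1] gives 10*pi.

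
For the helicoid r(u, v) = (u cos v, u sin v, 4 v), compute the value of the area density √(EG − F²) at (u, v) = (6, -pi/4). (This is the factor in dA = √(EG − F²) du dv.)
√(EG − F²)|_{(6, -pi/4)} = 2*sqrt(13)

E = 1, F = 0, G = u^2 + 16, so EG − F² = u^2 + 16. Taking the positive square root: √(EG − F²) = sqrt(u^2 + 16). At (u, v) = (6, -pi/4): 2*sqrt(13).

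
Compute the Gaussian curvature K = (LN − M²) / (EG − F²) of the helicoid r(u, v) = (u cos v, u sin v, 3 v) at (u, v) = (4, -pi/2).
K = -9/625

Coefficients of the first fundamental form: E = 1, F = 0, G = u^2 + 9.
Coefficients of the second fundamental form: L = 0, M = -3/sqrt(u^2 + 9), N = 0.
Assemble K = (LN − M²)/(EG − F²) = -9/(u^2 + 9)^2. At (u, v) = (4, -pi/2): K = -9/625.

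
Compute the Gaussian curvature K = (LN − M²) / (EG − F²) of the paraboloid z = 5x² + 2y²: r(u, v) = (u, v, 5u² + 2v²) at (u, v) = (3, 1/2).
K = 8/163805

Coefficients of the first fundamental form: E = 100*u^2 + 1, F = 40*u*v, G = 16*v^2 + 1.
Coefficients of the second fundamental form: L = 10/sqrt(100*u^2 + 16*v^2 + 1), M = 0, N = 4/sqrt(100*u^2 + 16*v^2 + 1).
Assemble K = (LN − M²)/(EG − F²) = 40/(10000*u^4 + 3200*u^2*v^2 + 200*u^2 + 256*v^4 + 32*v^2 + 1). At (u, v) = (3, 1/2): K = 8/163805.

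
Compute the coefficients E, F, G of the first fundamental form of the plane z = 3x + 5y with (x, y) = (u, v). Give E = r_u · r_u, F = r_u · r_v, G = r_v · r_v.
E = 10;  F = 15;  G = 26

Compute partials: r_u = (1, 0, 3), r_v = (0, 1, 5). Then
  E = r_u · r_u = 10,
  F = r_u · r_v = 15,
  G = r_v · r_v = 26.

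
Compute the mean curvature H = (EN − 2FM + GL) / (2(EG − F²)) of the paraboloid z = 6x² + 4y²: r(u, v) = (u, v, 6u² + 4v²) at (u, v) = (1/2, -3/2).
H = 1018*sqrt(181)/32761

With E = 144*u^2 + 1, F = 96*u*v, G = 64*v^2 + 1, L = 12/sqrt(144*u^2 + 64*v^2 + 1), M = 0, N = 8/sqrt(144*u^2 + 64*v^2 + 1), assemble
  H = (EN − 2FM + GL) / (2(EG − F²)) = 2*(288*u^2 + 192*v^2 + 5)/(144*u^2 + 64*v^2 + 1)^(3/2).
At (u, v) = (1/2, -3/2): H = 1018*sqrt(181)/32761.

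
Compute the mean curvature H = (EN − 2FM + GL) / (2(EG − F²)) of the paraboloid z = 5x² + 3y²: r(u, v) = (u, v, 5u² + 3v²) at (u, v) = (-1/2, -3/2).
H = 488*sqrt(107)/11449

With E = 100*u^2 + 1, F = 60*u*v, G = 36*v^2 + 1, L = 10/sqrt(100*u^2 + 36*v^2 + 1), M = 0, N = 6/sqrt(100*u^2 + 36*v^2 + 1), assemble
  H = (EN − 2FM + GL) / (2(EG − F²)) = 4*(75*u^2 + 45*v^2 + 2)/(100*u^2 + 36*v^2 + 1)^(3/2).
At (u, v) = (-1/2, -3/2): H = 488*sqrt(107)/11449.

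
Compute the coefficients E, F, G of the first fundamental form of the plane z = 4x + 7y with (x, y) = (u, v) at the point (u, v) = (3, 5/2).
E = 17;  F = 28;  G = 50

Partials: r_u = (1, 0, 4), r_v = (0, 1, 7). As functions of (u, v):
  E = r_u · r_u = 17,
  F = r_u · r_v = 28,
  G = r_v · r_v = 50.
Evaluating at (u, v) = (3, 5/2): E = 17, F = 28, G = 50.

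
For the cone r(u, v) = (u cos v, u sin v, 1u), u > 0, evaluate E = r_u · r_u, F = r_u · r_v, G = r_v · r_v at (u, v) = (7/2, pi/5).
E = 2;  F = 0;  G = 49/4

Partials: r_u = (cos(v), sin(v), 1), r_v = (-u*sin(v), u*cos(v), 0). As functions of (u, v):
  E = r_u · r_u = 2,
  F = r_u · r_v = 0,
  G = r_v · r_v = u^2.
Evaluating at (u, v) = (7/2, pi/5): E = 2, F = 0, G = 49/4.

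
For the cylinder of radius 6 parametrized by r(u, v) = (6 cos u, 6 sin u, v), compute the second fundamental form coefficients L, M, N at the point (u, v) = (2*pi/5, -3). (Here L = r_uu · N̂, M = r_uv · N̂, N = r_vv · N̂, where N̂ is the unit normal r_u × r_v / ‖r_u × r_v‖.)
L = -6;  M = 0;  N = 0

Compute the unit normal N̂(u, v) = (cos(u), sin(u), 0), and the second partials r_uu, r_uv, r_vv. Take dot products:
  L(u, v) = r_uu · N̂ = -6,
  M(u, v) = r_uv · N̂ = 0,
  N(u, v) = r_vv · N̂ = 0.
Evaluating at (u, v) = (2*pi/5, -3):
  L = -6, M = 0, N = 0.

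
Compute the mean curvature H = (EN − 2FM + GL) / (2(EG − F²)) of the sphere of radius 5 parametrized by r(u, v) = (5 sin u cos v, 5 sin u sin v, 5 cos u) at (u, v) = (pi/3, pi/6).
H = -1/5

With E = 25, F = 0, G = 25*sin(u)^2, L = -5*sin(u)/Abs(sin(u)), M = 0, N = -5*sin(u)^3/Abs(sin(u)), assemble
  H = (EN − 2FM + GL) / (2(EG − F²)) = -sin(u)/(5*Abs(sin(u))).
At (u, v) = (pi/3, pi/6): H = -1/5.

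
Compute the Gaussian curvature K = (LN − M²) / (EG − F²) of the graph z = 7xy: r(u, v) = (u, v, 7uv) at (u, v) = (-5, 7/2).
K = -784/53363025

Coefficients of the first fundamental form: E = 49*v^2 + 1, F = 49*u*v, G = 49*u^2 + 1.
Coefficients of the second fundamental form: L = 0, M = 7/sqrt(49*u^2 + 49*v^2 + 1), N = 0.
Assemble K = (LN − M²)/(EG − F²) = -49/(2401*u^4 + 4802*u^2*v^2 + 98*u^2 + 2401*v^4 + 98*v^2 + 1). At (u, v) = (-5, 7/2): K = -784/53363025.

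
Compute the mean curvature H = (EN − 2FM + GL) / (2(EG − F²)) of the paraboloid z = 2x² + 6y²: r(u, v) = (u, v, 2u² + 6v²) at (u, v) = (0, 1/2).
H = 80*sqrt(37)/1369

With E = 16*u^2 + 1, F = 48*u*v, G = 144*v^2 + 1, L = 4/sqrt(16*u^2 + 144*v^2 + 1), M = 0, N = 12/sqrt(16*u^2 + 144*v^2 + 1), assemble
  H = (EN − 2FM + GL) / (2(EG − F²)) = 8*(12*u^2 + 36*v^2 + 1)/(16*u^2 + 144*v^2 + 1)^(3/2).
At (u, v) = (0, 1/2): H = 80*sqrt(37)/1369.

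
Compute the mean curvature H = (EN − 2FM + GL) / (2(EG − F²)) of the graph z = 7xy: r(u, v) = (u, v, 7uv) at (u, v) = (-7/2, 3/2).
H = 7203*sqrt(2846)/4049858

With E = 49*v^2 + 1, F = 49*u*v, G = 49*u^2 + 1, L = 0, M = 7/sqrt(49*u^2 + 49*v^2 + 1), N = 0, assemble
  H = (EN − 2FM + GL) / (2(EG − F²)) = -343*u*v/(49*u^2 + 49*v^2 + 1)^(3/2).
At (u, v) = (-7/2, 3/2): H = 7203*sqrt(2846)/4049858.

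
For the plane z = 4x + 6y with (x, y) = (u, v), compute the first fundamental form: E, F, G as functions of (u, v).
E = 17;  F = 24;  G = 37

Compute partials: r_u = (1, 0, 4), r_v = (0, 1, 6). Then
  E = r_u · r_u = 17,
  F = r_u · r_v = 24,
  G = r_v · r_v = 37.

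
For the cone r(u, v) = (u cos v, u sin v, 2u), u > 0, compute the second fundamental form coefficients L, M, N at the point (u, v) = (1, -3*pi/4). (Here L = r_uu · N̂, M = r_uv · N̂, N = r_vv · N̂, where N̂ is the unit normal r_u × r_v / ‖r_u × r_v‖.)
L = 0;  M = 0;  N = 2*sqrt(5)/5

Compute the unit normal N̂(u, v) = (-2*sqrt(5)*u*cos(v)/(5*Abs(u)), -2*sqrt(5)*u*sin(v)/(5*Abs(u)), sqrt(5)*u/(5*Abs(u))), and the second partials r_uu, r_uv, r_vv. Take dot products:
  L(u, v) = r_uu · N̂ = 0,
  M(u, v) = r_uv · N̂ = 0,
  N(u, v) = r_vv · N̂ = 2*sqrt(5)*u^2/(5*Abs(u)).
Evaluating at (u, v) = (1, -3*pi/4):
  L = 0, M = 0, N = 2*sqrt(5)/5.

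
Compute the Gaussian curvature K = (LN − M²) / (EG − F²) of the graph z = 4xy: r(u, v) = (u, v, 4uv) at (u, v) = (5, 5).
K = -16/641601

Coefficients of the first fundamental form: E = 16*v^2 + 1, F = 16*u*v, G = 16*u^2 + 1.
Coefficients of the second fundamental form: L = 0, M = 4/sqrt(16*u^2 + 16*v^2 + 1), N = 0.
Assemble K = (LN − M²)/(EG − F²) = -16/(256*u^4 + 512*u^2*v^2 + 32*u^2 + 256*v^4 + 32*v^2 + 1). At (u, v) = (5, 5): K = -16/641601.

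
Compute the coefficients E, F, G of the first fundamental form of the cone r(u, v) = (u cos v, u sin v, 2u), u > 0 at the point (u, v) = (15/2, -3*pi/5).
E = 5;  F = 0;  G = 225/4

Partials: r_u = (cos(v), sin(v), 2), r_v = (-u*sin(v), u*cos(v), 0). As functions of (u, v):
  E = r_u · r_u = 5,
  F = r_u · r_v = 0,
  G = r_v · r_v = u^2.
Evaluating at (u, v) = (15/2, -3*pi/5): E = 5, F = 0, G = 225/4.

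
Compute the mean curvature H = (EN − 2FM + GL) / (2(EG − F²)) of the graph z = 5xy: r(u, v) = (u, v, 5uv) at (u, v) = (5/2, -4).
H = 10000*sqrt(2229)/4968441

With E = 25*v^2 + 1, F = 25*u*v, G = 25*u^2 + 1, L = 0, M = 5/sqrt(25*u^2 + 25*v^2 + 1), N = 0, assemble
  H = (EN − 2FM + GL) / (2(EG − F²)) = -125*u*v/(25*u^2 + 25*v^2 + 1)^(3/2).
At (u, v) = (5/2, -4): H = 10000*sqrt(2229)/4968441.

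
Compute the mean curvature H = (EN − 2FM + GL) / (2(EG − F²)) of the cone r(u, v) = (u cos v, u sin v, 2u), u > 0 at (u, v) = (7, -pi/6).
H = sqrt(5)/35

With E = 5, F = 0, G = u^2, L = 0, M = 0, N = 2*sqrt(5)*u^2/(5*Abs(u)), assemble
  H = (EN − 2FM + GL) / (2(EG − F²)) = sqrt(5)/(5*Abs(u)).
At (u, v) = (7, -pi/6): H = sqrt(5)/35.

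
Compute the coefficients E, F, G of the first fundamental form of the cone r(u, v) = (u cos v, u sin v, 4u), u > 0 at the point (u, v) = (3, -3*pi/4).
E = 17;  F = 0;  G = 9

Partials: r_u = (cos(v), sin(v), 4), r_v = (-u*sin(v), u*cos(v), 0). As functions of (u, v):
  E = r_u · r_u = 17,
  F = r_u · r_v = 0,
  G = r_v · r_v = u^2.
Evaluating at (u, v) = (3, -3*pi/4): E = 17, F = 0, G = 9.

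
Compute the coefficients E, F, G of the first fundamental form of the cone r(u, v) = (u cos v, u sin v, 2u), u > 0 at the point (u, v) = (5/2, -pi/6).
E = 5;  F = 0;  G = 25/4

Partials: r_u = (cos(v), sin(v), 2), r_v = (-u*sin(v), u*cos(v), 0). As functions of (u, v):
  E = r_u · r_u = 5,
  F = r_u · r_v = 0,
  G = r_v · r_v = u^2.
Evaluating at (u, v) = (5/2, -pi/6): E = 5, F = 0, G = 25/4.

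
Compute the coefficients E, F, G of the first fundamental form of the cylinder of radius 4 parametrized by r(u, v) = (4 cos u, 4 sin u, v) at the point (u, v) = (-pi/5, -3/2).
E = 16;  F = 0;  G = 1

Partials: r_u = (-4*sin(u), 4*cos(u), 0), r_v = (0, 0, 1). As functions of (u, v):
  E = r_u · r_u = 16,
  F = r_u · r_v = 0,
  G = r_v · r_v = 1.
Evaluating at (u, v) = (-pi/5, -3/2): E = 16, F = 0, G = 1.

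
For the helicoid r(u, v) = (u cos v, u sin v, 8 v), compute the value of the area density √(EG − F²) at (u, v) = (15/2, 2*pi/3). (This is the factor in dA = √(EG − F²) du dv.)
√(EG − F²)|_{(15/2, 2*pi/3)} = sqrt(481)/2

E = 1, F = 0, G = u^2 + 64, so EG − F² = u^2 + 64. Taking the positive square root: √(EG − F²) = sqrt(u^2 + 64). At (u, v) = (15/2, 2*pi/3): sqrt(481)/2.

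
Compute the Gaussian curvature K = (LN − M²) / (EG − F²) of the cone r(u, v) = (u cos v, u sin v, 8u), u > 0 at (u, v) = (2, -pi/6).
K = 0

Coefficients of the first fundamental form: E = 65, F = 0, G = u^2.
Coefficients of the second fundamental form: L = 0, M = 0, N = 8*sqrt(65)*u^2/(65*Abs(u)).
Assemble K = (LN − M²)/(EG − F²) = 0. At (u, v) = (2, -pi/6): K = 0.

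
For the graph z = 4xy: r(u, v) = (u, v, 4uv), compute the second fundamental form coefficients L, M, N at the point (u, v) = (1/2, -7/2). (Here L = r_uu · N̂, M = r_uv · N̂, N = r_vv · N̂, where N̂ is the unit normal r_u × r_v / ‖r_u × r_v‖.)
L = 0;  M = 4*sqrt(201)/201;  N = 0

Compute the unit normal N̂(u, v) = (-4*v/sqrt(16*u^2 + 16*v^2 + 1), -4*u/sqrt(16*u^2 + 16*v^2 + 1), 1/sqrt(16*u^2 + 16*v^2 + 1)), and the second partials r_uu, r_uv, r_vv. Take dot products:
  L(u, v) = r_uu · N̂ = 0,
  M(u, v) = r_uv · N̂ = 4/sqrt(16*u^2 + 16*v^2 + 1),
  N(u, v) = r_vv · N̂ = 0.
Evaluating at (u, v) = (1/2, -7/2):
  L = 0, M = 4*sqrt(201)/201, N = 0.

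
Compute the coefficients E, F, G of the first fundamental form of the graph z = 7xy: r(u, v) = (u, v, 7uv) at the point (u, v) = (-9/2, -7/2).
E = 2405/4;  F = 3087/4;  G = 3973/4

Partials: r_u = (1, 0, 7*v), r_v = (0, 1, 7*u). As functions of (u, v):
  E = r_u · r_u = 49*v^2 + 1,
  F = r_u · r_v = 49*u*v,
  G = r_v · r_v = 49*u^2 + 1.
Evaluating at (u, v) = (-9/2, -7/2): E = 2405/4, F = 3087/4, G = 3973/4.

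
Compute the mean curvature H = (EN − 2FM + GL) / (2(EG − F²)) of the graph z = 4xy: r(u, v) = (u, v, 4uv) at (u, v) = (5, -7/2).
H = 1120*sqrt(597)/356409

With E = 16*v^2 + 1, F = 16*u*v, G = 16*u^2 + 1, L = 0, M = 4/sqrt(16*u^2 + 16*v^2 + 1), N = 0, assemble
  H = (EN − 2FM + GL) / (2(EG − F²)) = -64*u*v/(16*u^2 + 16*v^2 + 1)^(3/2).
At (u, v) = (5, -7/2): H = 1120*sqrt(597)/356409.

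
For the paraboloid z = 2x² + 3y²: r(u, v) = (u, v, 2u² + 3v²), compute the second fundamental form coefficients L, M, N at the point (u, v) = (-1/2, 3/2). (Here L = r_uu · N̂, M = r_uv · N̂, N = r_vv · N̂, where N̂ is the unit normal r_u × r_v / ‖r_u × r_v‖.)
L = 2*sqrt(86)/43;  M = 0;  N = 3*sqrt(86)/43

Compute the unit normal N̂(u, v) = (-4*u/sqrt(16*u^2 + 36*v^2 + 1), -6*v/sqrt(16*u^2 + 36*v^2 + 1), 1/sqrt(16*u^2 + 36*v^2 + 1)), and the second partials r_uu, r_uv, r_vv. Take dot products:
  L(u, v) = r_uu · N̂ = 4/sqrt(16*u^2 + 36*v^2 + 1),
  M(u, v) = r_uv · N̂ = 0,
  N(u, v) = r_vv · N̂ = 6/sqrt(16*u^2 + 36*v^2 + 1).
Evaluating at (u, v) = (-1/2, 3/2):
  L = 2*sqrt(86)/43, M = 0, N = 3*sqrt(86)/43.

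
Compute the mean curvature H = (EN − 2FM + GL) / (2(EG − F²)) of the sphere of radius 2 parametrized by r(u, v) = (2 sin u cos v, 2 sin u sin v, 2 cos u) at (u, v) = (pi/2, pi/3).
H = -1/2

With E = 4, F = 0, G = 4*sin(u)^2, L = -2*sin(u)/Abs(sin(u)), M = 0, N = -2*sin(u)^3/Abs(sin(u)), assemble
  H = (EN − 2FM + GL) / (2(EG − F²)) = -sin(u)/(2*Abs(sin(u))).
At (u, v) = (pi/2, pi/3): H = -1/2.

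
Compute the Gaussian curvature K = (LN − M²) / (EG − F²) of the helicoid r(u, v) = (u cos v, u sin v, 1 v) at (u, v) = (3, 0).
K = -1/100

Coefficients of the first fundamental form: E = 1, F = 0, G = u^2 + 1.
Coefficients of the second fundamental form: L = 0, M = -1/sqrt(u^2 + 1), N = 0.
Assemble K = (LN − M²)/(EG − F²) = -1/(u^2 + 1)^2. At (u, v) = (3, 0): K = -1/100.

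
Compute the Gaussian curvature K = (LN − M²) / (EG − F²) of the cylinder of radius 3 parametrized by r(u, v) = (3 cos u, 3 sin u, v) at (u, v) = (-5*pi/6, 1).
K = 0

Coefficients of the first fundamental form: E = 9, F = 0, G = 1.
Coefficients of the second fundamental form: L = -3, M = 0, N = 0.
Assemble K = (LN − M²)/(EG − F²) = 0. At (u, v) = (-5*pi/6, 1): K = 0.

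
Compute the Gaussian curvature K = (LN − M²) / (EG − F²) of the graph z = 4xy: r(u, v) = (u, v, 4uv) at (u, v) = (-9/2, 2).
K = -16/151321

Coefficients of the first fundamental form: E = 16*v^2 + 1, F = 16*u*v, G = 16*u^2 + 1.
Coefficients of the second fundamental form: L = 0, M = 4/sqrt(16*u^2 + 16*v^2 + 1), N = 0.
Assemble K = (LN − M²)/(EG − F²) = -16/(256*u^4 + 512*u^2*v^2 + 32*u^2 + 256*v^4 + 32*v^2 + 1). At (u, v) = (-9/2, 2): K = -16/151321.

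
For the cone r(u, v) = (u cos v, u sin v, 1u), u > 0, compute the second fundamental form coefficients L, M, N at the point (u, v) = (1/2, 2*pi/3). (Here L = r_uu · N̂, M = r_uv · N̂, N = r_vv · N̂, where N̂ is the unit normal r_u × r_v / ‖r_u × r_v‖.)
L = 0;  M = 0;  N = sqrt(2)/4

Compute the unit normal N̂(u, v) = (-sqrt(2)*u*cos(v)/(2*Abs(u)), -sqrt(2)*u*sin(v)/(2*Abs(u)), sqrt(2)*u/(2*Abs(u))), and the second partials r_uu, r_uv, r_vv. Take dot products:
  L(u, v) = r_uu · N̂ = 0,
  M(u, v) = r_uv · N̂ = 0,
  N(u, v) = r_vv · N̂ = sqrt(2)*u^2/(2*Abs(u)).
Evaluating at (u, v) = (1/2, 2*pi/3):
  L = 0, M = 0, N = sqrt(2)/4.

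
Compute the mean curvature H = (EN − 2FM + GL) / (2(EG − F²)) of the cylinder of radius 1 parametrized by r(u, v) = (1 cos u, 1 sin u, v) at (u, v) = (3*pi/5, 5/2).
H = -1/2

With E = 1, F = 0, G = 1, L = -1, M = 0, N = 0, assemble
  H = (EN − 2FM + GL) / (2(EG − F²)) = -1/2.
At (u, v) = (3*pi/5, 5/2): H = -1/2.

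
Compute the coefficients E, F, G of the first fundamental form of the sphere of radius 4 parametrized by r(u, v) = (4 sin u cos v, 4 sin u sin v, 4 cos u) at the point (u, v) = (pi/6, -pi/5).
E = 16;  F = 0;  G = 4

Partials: r_u = (4*cos(u)*cos(v), 4*sin(v)*cos(u), -4*sin(u)), r_v = (-4*sin(u)*sin(v), 4*sin(u)*cos(v), 0). As functions of (u, v):
  E = r_u · r_u = 16,
  F = r_u · r_v = 0,
  G = r_v · r_v = 16*sin(u)^2.
Evaluating at (u, v) = (pi/6, -pi/5): E = 16, F = 0, G = 4.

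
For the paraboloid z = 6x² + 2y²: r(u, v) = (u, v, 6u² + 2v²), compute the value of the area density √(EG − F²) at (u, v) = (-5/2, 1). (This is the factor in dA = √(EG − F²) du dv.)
√(EG − F²)|_{(-5/2, 1)} = sqrt(917)

E = 144*u^2 + 1, F = 48*u*v, G = 16*v^2 + 1, so EG − F² = 144*u^2 + 16*v^2 + 1. Taking the positive square root: √(EG − F²) = sqrt(144*u^2 + 16*v^2 + 1). At (u, v) = (-5/2, 1): sqrt(917).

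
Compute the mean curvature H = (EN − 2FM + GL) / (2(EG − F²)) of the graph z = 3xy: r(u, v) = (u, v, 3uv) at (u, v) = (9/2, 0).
H = 0

With E = 9*v^2 + 1, F = 9*u*v, G = 9*u^2 + 1, L = 0, M = 3/sqrt(9*u^2 + 9*v^2 + 1), N = 0, assemble
  H = (EN − 2FM + GL) / (2(EG − F²)) = -27*u*v/(9*u^2 + 9*v^2 + 1)^(3/2).
At (u, v) = (9/2, 0): H = 0.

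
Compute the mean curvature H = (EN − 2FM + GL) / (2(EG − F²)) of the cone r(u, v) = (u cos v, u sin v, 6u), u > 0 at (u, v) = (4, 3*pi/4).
H = 3*sqrt(37)/148

With E = 37, F = 0, G = u^2, L = 0, M = 0, N = 6*sqrt(37)*u^2/(37*Abs(u)), assemble
  H = (EN − 2FM + GL) / (2(EG − F²)) = 3*sqrt(37)/(37*Abs(u)).
At (u, v) = (4, 3*pi/4): H = 3*sqrt(37)/148.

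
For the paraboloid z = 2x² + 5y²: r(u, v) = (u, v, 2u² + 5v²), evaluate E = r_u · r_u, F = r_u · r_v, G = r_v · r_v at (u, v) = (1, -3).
E = 17;  F = -120;  G = 901

Partials: r_u = (1, 0, 4*u), r_v = (0, 1, 10*v). As functions of (u, v):
  E = r_u · r_u = 16*u^2 + 1,
  F = r_u · r_v = 40*u*v,
  G = r_v · r_v = 100*v^2 + 1.
Evaluating at (u, v) = (1, -3): E = 17, F = -120, G = 901.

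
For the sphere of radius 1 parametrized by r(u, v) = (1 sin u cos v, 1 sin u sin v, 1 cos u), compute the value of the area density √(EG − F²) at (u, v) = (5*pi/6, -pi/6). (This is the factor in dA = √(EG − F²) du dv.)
√(EG − F²)|_{(5*pi/6, -pi/6)} = 1/2

E = 1, F = 0, G = sin(u)^2, so EG − F² = sin(u)^2. Taking the positive square root: √(EG − F²) = Abs(sin(u)). At (u, v) = (5*pi/6, -pi/6): 1/2.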